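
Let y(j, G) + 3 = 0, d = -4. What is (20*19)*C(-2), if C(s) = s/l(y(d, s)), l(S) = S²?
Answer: -760/9 ≈ -84.444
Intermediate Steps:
y(j, G) = -3 (y(j, G) = -3 + 0 = -3)
C(s) = s/9 (C(s) = s/((-3)²) = s/9)
(20*19)*C(-2) = (20*19)*((⅑)*(-2)) = 380*(-2/9) = -760/9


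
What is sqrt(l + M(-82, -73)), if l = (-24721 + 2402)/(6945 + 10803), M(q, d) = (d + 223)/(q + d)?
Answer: I*sqrt(18711420107)/91698 ≈ 1.4917*I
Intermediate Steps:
M(q, d) = (223 + d)/(d + q)
l = -22319/17748 ≈ -1.2575
sqrt(l + M(-82, -73)) = sqrt(-22319/17748 + (223 - 73)/(-73 - 82)) = sqrt(-22319/17748 + 150/(-155)) = sqrt(-22319/17748 - 1/155*150) = sqrt(-22319/17748 - 30/31) = sqrt(-1224329/550188) = I*sqrt(18711420107)/91698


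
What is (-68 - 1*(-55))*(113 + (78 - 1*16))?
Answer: -2275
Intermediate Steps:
(-68 - 1*(-55))*(113 + (78 - 1*16)) = (-68 + 55)*(113 + (78 - 16)) = -13*(113 + 62) = -13*175 = -2275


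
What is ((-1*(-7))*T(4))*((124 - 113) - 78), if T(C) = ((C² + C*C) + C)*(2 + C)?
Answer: -101304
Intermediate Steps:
T(C) = (2 + C)*(C + 2*C²) (T(C) = ((C² + C²) + C)*(2 + C) = (2*C² + C)*(2 + C) = (C + 2*C²)*(2 + C) = (2 + C)*(C + 2*C²))
((-1*(-7))*T(4))*((124 - 113) - 78) = ((-1*(-7))*(4*(2 + 2*4² + 5*4)))*((124 - 113) - 78) = (7*(4*(2 + 2*16 + 20)))*(11 - 78) = (7*(4*(2 + 32 + 20)))*(-67) = (7*(4*54))*(-67) = (7*216)*(-67) = 1512*(-67) = -101304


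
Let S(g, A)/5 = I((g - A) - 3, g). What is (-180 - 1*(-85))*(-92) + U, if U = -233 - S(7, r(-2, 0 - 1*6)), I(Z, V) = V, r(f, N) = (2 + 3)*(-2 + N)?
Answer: 8472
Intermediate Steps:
r(f, N) = -10 + 5*N (r(f, N) = 5*(-2 + N) = -10 + 5*N)
S(g, A) = 5*g
U = -268 (U = -233 - 5*7 = -233 - 1*35 = -233 - 35 = -268)
(-180 - 1*(-85))*(-92) + U = (-180 - 1*(-85))*(-92) - 268 = (-180 + 85)*(-92) - 268 = -95*(-92) - 268 = 8740 - 268 = 8472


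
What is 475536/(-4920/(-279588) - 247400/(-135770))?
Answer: 25071091930888/96997305 ≈ 2.5847e+5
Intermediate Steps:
475536/(-4920/(-279588) - 247400/(-135770)) = 475536/(-4920*(-1/279588) - 247400*(-1/135770)) = 475536/(410/23299 + 24740/13577) = 475536/(581983830/316330523) = 475536*(316330523/581983830) = 25071091930888/96997305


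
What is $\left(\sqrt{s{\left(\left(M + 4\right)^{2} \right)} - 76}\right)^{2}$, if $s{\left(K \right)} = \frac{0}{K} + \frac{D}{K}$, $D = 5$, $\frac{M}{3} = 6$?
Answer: $- \frac{36779}{484} \approx -75.99$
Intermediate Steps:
$M = 18$ ($M = 3 \cdot 6 = 18$)
$s{\left(K \right)} = \frac{5}{K}$ ($s{\left(K \right)} = \frac{0}{K} + \frac{5}{K} = 0 + \frac{5}{K} = \frac{5}{K}$)
$\left(\sqrt{s{\left(\left(M + 4\right)^{2} \right)} - 76}\right)^{2} = \left(\sqrt{\frac{5}{\left(18 + 4\right)^{2}} - 76}\right)^{2} = \left(\sqrt{\frac{5}{22^{2}} - 76}\right)^{2} = \left(\sqrt{\frac{5}{484} - 76}\right)^{2} = \left(\sqrt{- \frac{36779}{484}}\right)^{2} = \left(\frac{i \sqrt{36779}}{22}\right)^{2} = - \frac{36779}{484}$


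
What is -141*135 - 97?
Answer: -19132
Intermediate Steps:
-141*135 - 97 = -19035 - 97 = -19132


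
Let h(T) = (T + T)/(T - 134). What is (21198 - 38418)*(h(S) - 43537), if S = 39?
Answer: 14244704292/19 ≈ 7.4972e+8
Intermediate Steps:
h(T) = 2*T/(-134 + T) (h(T) = (2*T)/(-134 + T) = 2*T/(-134 + T))
(21198 - 38418)*(h(S) - 43537) = (21198 - 38418)*(2*39/(-134 + 39) - 43537) = -17220*(2*39/(-95) - 43537) = -17220*(2*39*(-1/95) - 43537) = -17220*(-78/95 - 43537) = -17220*(-4136093/95) = 14244704292/19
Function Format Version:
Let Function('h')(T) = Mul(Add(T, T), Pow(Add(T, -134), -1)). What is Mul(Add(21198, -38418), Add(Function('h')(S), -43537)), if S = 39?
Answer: Rational(14244704292, 19) ≈ 7.4972e+8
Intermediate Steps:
Function('h')(T) = Mul(2, T, Pow(Add(-134, T), -1)) (Function('h')(T) = Mul(Mul(2, T), Pow(Add(-134, T), -1)) = Mul(2, T, Pow(Add(-134, T), -1)))
Mul(Add(21198, -38418), Add(Function('h')(S), -43537)) = Mul(Add(21198, -38418), Add(Mul(2, 39, Pow(Add(-134, 39), -1)), -43537)) = Mul(-17220, Add(Mul(2, 39, Pow(-95, -1)), -43537)) = Mul(-17220, Add(Mul(2, 39, Rational(-1, 95)), -43537)) = Mul(-17220, Add(Rational(-78, 95), -43537)) = Mul(-17220, Rational(-4136093, 95)) = Rational(14244704292, 19)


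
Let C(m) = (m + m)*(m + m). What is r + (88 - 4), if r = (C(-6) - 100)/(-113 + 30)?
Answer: 6928/83 ≈ 83.470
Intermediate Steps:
C(m) = 4*m**2 (C(m) = (2*m)*(2*m) = 4*m**2)
r = -44/83 (r = (4*(-6)**2 - 100)/(-113 + 30) = (4*36 - 100)/(-83) = (144 - 100)*(-1/83) = 44*(-1/83) = -44/83 ≈ -0.53012)
r + (88 - 4) = -44/83 + (88 - 4) = -44/83 + 84 = 6928/83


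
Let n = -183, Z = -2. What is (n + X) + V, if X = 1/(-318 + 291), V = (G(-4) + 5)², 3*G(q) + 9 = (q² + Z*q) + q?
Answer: -2914/27 ≈ -107.93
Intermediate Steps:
G(q) = -3 - q/3 + q²/3 (G(q) = -3 + ((q² - 2*q) + q)/3 = -3 + (q² - q)/3 = -3 + (-q/3 + q²/3) = -3 - q/3 + q²/3)
V = 676/9 (V = ((-3 - ⅓*(-4) + (⅓)*(-4)²) + 5)² = ((-3 + 4/3 + (⅓)*16) + 5)² = ((-3 + 4/3 + 16/3) + 5)² = (11/3 + 5)² = (26/3)² = 676/9 ≈ 75.111)
X = -1/27 (X = 1/(-27) = -1/27 ≈ -0.037037)
(n + X) + V = (-183 - 1/27) + 676/9 = -4942/27 + 676/9 = -2914/27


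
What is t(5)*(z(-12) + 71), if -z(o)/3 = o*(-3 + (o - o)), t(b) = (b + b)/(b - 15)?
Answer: 37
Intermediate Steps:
t(b) = 2*b/(-15 + b) (t(b) = (2*b)/(-15 + b) = 2*b/(-15 + b))
z(o) = 9*o (z(o) = -3*o*(-3 + (o - o)) = -3*o*(-3 + 0) = -3*o*(-3) = -(-9)*o = 9*o)
t(5)*(z(-12) + 71) = (2*5/(-15 + 5))*(9*(-12) + 71) = (2*5/(-10))*(-108 + 71) = (2*5*(-⅒))*(-37) = -1*(-37) = 37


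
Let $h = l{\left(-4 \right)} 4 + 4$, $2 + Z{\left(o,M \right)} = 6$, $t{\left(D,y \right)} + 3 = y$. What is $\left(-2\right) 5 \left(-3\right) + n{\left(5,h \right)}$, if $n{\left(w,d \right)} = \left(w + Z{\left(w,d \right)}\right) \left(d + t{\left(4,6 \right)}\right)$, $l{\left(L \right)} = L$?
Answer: $-51$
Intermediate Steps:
$t{\left(D,y \right)} = -3 + y$
$Z{\left(o,M \right)} = 4$ ($Z{\left(o,M \right)} = -2 + 6 = 4$)
$h = -12$ ($h = \left(-4\right) 4 + 4 = -16 + 4 = -12$)
$n{\left(w,d \right)} = \left(3 + d\right) \left(4 + w\right)$ ($n{\left(w,d \right)} = \left(w + 4\right) \left(d + \left(-3 + 6\right)\right) = \left(4 + w\right) \left(d + 3\right) = \left(4 + w\right) \left(3 + d\right) = \left(3 + d\right) \left(4 + w\right)$)
$\left(-2\right) 5 \left(-3\right) + n{\left(5,h \right)} = \left(-2\right) 5 \left(-3\right) + \left(12 + 3 \cdot 5 + 4 \left(-12\right) - 60\right) = \left(-10\right) \left(-3\right) + \left(12 + 15 - 48 - 60\right) = 30 - 81 = -51$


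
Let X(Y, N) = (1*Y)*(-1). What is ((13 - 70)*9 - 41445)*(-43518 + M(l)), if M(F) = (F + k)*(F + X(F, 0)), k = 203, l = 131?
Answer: 1825928244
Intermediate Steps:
X(Y, N) = -Y (X(Y, N) = Y*(-1) = -Y)
M(F) = 0 (M(F) = (F + 203)*(F - F) = (203 + F)*0 = 0)
((13 - 70)*9 - 41445)*(-43518 + M(l)) = ((13 - 70)*9 - 41445)*(-43518 + 0) = (-57*9 - 41445)*(-43518) = (-513 - 41445)*(-43518) = -41958*(-43518) = 1825928244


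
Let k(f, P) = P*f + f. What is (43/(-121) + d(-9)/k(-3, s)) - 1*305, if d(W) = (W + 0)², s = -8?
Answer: -255369/847 ≈ -301.50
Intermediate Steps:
k(f, P) = f + P*f
d(W) = W²
(43/(-121) + d(-9)/k(-3, s)) - 1*305 = (43/(-121) + (-9)²/((-3*(1 - 8)))) - 1*305 = (43*(-1/121) + 81/((-3*(-7)))) - 305 = (-43/121 + 81/21) - 305 = (-43/121 + 81*(1/21)) - 305 = (-43/121 + 27/7) - 305 = 2966/847 - 305 = -255369/847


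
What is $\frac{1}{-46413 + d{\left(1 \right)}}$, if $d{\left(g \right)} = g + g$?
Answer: $- \frac{1}{46411} \approx -2.1547 \cdot 10^{-5}$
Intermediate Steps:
$d{\left(g \right)} = 2 g$
$\frac{1}{-46413 + d{\left(1 \right)}} = \frac{1}{-46413 + 2 \cdot 1} = \frac{1}{-46413 + 2} = \frac{1}{-46411} = - \frac{1}{46411}$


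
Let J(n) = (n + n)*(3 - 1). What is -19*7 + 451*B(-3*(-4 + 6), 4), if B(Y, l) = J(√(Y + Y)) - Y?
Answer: 2573 + 3608*I*√3 ≈ 2573.0 + 6249.2*I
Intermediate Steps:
J(n) = 4*n (J(n) = (2*n)*2 = 4*n)
B(Y, l) = -Y + 4*√2*√Y (B(Y, l) = 4*√(Y + Y) - Y = 4*√(2*Y) - Y = 4*(√2*√Y) - Y = 4*√2*√Y - Y = -Y + 4*√2*√Y)
-19*7 + 451*B(-3*(-4 + 6), 4) = -19*7 + 451*(-(-3)*(-4 + 6) + 4*√2*√(-3*(-4 + 6))) = -133 + 451*(-(-3)*2 + 4*√2*√(-3*2)) = -133 + 451*(-1*(-6) + 4*√2*√(-6)) = -133 + 451*(6 + 4*√2*(I*√6)) = -133 + 451*(6 + 8*I*√3) = -133 + (2706 + 3608*I*√3) = 2573 + 3608*I*√3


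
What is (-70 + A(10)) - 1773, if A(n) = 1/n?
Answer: -18429/10 ≈ -1842.9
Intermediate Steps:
(-70 + A(10)) - 1773 = (-70 + 1/10) - 1773 = (-70 + ⅒) - 1773 = -699/10 - 1773 = -18429/10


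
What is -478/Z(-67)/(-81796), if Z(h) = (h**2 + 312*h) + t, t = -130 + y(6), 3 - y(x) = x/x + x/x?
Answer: -239/676616512 ≈ -3.5323e-7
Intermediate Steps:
y(x) = 1 (y(x) = 3 - (x/x + x/x) = 3 - (1 + 1) = 3 - 1*2 = 3 - 2 = 1)
t = -129 (t = -130 + 1 = -129)
Z(h) = -129 + h**2 + 312*h (Z(h) = (h**2 + 312*h) - 129 = -129 + h**2 + 312*h)
-478/Z(-67)/(-81796) = -478/(-129 + (-67)**2 + 312*(-67))/(-81796) = -478/(-129 + 4489 - 20904)*(-1/81796) = -478/(-16544)*(-1/81796) = -478*(-1/16544)*(-1/81796) = (239/8272)*(-1/81796) = -239/676616512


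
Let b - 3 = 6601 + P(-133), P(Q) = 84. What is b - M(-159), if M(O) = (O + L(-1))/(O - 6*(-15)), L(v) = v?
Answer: 461312/69 ≈ 6685.7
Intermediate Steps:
M(O) = (-1 + O)/(90 + O) (M(O) = (O - 1)/(O - 6*(-15)) = (-1 + O)/(O + 90) = (-1 + O)/(90 + O))
b = 6688 (b = 3 + (6601 + 84) = 3 + 6685 = 6688)
b - M(-159) = 6688 - (-1 - 159)/(90 - 159) = 6688 - (-160)/(-69) = 6688 - (-1)*(-160)/69 = 6688 - 1*160/69 = 6688 - 160/69 = 461312/69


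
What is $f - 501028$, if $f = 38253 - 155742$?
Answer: $-618517$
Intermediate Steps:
$f = -117489$
$f - 501028 = -117489 - 501028 = -618517$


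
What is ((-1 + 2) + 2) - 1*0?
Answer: 3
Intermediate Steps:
((-1 + 2) + 2) - 1*0 = (1 + 2) + 0 = 3 + 0 = 3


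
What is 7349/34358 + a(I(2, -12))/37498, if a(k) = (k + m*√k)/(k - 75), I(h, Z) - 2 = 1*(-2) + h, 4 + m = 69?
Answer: 10058372915/47025004366 - 65*√2/2737354 ≈ 0.21386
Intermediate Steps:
m = 65 (m = -4 + 69 = 65)
I(h, Z) = h (I(h, Z) = 2 + (1*(-2) + h) = 2 + (-2 + h) = h)
a(k) = (k + 65*√k)/(-75 + k) (a(k) = (k + 65*√k)/(k - 75) = (k + 65*√k)/(-75 + k))
7349/34358 + a(I(2, -12))/37498 = 7349/34358 + ((2 + 65*√2)/(-75 + 2))/37498 = 7349*(1/34358) + ((2 + 65*√2)/(-73))*(1/37498) = 7349/34358 - (2 + 65*√2)/73*(1/37498) = 7349/34358 + (-2/73 - 65*√2/73)*(1/37498) = 7349/34358 + (-1/1368677 - 65*√2/2737354) = 10058372915/47025004366 - 65*√2/2737354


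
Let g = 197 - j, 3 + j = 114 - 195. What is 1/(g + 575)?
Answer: 1/856 ≈ 0.0011682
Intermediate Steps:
j = -84 (j = -3 + (114 - 195) = -3 - 81 = -84)
g = 281 (g = 197 - 1*(-84) = 197 + 84 = 281)
1/(g + 575) = 1/(281 + 575) = 1/856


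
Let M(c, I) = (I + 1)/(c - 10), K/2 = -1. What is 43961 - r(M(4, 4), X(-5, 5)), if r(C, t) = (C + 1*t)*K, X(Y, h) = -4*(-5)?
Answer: 131998/3 ≈ 43999.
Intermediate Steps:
K = -2 (K = 2*(-1) = -2)
M(c, I) = (1 + I)/(-10 + c)
X(Y, h) = 20
r(C, t) = -2*C - 2*t (r(C, t) = (C + 1*t)*(-2) = (C + t)*(-2) = -2*C - 2*t)
43961 - r(M(4, 4), X(-5, 5)) = 43961 - (-2*(1 + 4)/(-10 + 4) - 2*20) = 43961 - (-2*5/(-6) - 40) = 43961 - (-(-1)*5/3 - 40) = 43961 - (-2*(-⅚) - 40) = 43961 - (5/3 - 40) = 43961 - 1*(-115/3) = 43961 + 115/3 = 131998/3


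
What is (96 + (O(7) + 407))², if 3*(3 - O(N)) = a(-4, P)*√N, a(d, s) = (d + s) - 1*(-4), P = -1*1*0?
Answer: 256036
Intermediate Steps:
P = 0 (P = -1*0 = 0)
a(d, s) = 4 + d + s (a(d, s) = (d + s) + 4 = 4 + d + s)
O(N) = 3 (O(N) = 3 - (4 - 4 + 0)*√N/3 = 3 - 0*√N = 3 - ⅓*0 = 3 + 0 = 3)
(96 + (O(7) + 407))² = (96 + (3 + 407))² = (96 + 410)² = 506² = 256036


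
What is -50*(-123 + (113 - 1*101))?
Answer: 5550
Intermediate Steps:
-50*(-123 + (113 - 1*101)) = -50*(-123 + (113 - 101)) = -50*(-123 + 12) = -50*(-111) = 5550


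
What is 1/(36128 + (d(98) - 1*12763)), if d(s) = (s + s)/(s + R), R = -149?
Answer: 51/1191419 ≈ 4.2806e-5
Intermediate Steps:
d(s) = 2*s/(-149 + s) (d(s) = (s + s)/(s - 149) = (2*s)/(-149 + s) = 2*s/(-149 + s))
1/(36128 + (d(98) - 1*12763)) = 1/(36128 + (2*98/(-149 + 98) - 1*12763)) = 1/(36128 + (2*98/(-51) - 12763)) = 1/(36128 + (2*98*(-1/51) - 12763)) = 1/(36128 + (-196/51 - 12763)) = 1/(36128 - 651109/51) = 1/(1191419/51) = 51/1191419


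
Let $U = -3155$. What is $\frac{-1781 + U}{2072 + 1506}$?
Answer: $- \frac{2468}{1789} \approx -1.3795$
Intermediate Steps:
$\frac{-1781 + U}{2072 + 1506} = \frac{-1781 - 3155}{2072 + 1506} = - \frac{4936}{3578} = \left(-4936\right) \frac{1}{3578} = - \frac{2468}{1789}$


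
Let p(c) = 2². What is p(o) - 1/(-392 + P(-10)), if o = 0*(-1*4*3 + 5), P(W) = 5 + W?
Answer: 1589/397 ≈ 4.0025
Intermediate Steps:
o = 0 (o = 0*(-4*3 + 5) = 0*(-12 + 5) = 0*(-7) = 0)
p(c) = 4
p(o) - 1/(-392 + P(-10)) = 4 - 1/(-392 + (5 - 10)) = 4 - 1/(-392 - 5) = 4 - 1/(-397) = 4 - 1*(-1/397) = 4 + 1/397 = 1589/397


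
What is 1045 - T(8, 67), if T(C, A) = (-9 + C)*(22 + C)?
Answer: 1075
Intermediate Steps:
1045 - T(8, 67) = 1045 - (-198 + 8² + 13*8) = 1045 - (-198 + 64 + 104) = 1045 - 1*(-30) = 1045 + 30 = 1075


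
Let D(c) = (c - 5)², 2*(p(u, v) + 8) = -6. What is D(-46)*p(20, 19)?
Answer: -28611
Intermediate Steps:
p(u, v) = -11 (p(u, v) = -8 + (½)*(-6) = -8 - 3 = -11)
D(c) = (-5 + c)²
D(-46)*p(20, 19) = (-5 - 46)²*(-11) = (-51)²*(-11) = 2601*(-11) = -28611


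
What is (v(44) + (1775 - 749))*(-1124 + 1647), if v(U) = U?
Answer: 559610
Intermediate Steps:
(v(44) + (1775 - 749))*(-1124 + 1647) = (44 + (1775 - 749))*(-1124 + 1647) = (44 + 1026)*523 = 1070*523 = 559610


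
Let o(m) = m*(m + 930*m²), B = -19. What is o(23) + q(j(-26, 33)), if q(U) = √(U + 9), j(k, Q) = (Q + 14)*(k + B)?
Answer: 11315839 + 9*I*√26 ≈ 1.1316e+7 + 45.891*I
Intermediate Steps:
j(k, Q) = (-19 + k)*(14 + Q) (j(k, Q) = (Q + 14)*(k - 19) = (14 + Q)*(-19 + k) = (-19 + k)*(14 + Q))
q(U) = √(9 + U)
o(23) + q(j(-26, 33)) = 23²*(1 + 930*23) + √(9 + (-266 - 19*33 + 14*(-26) + 33*(-26))) = 529*(1 + 21390) + √(9 + (-266 - 627 - 364 - 858)) = 529*21391 + √(9 - 2115) = 11315839 + √(-2106) = 11315839 + 9*I*√26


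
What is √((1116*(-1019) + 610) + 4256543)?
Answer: 3*√346661 ≈ 1766.3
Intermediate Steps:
√((1116*(-1019) + 610) + 4256543) = √((-1137204 + 610) + 4256543) = √(-1136594 + 4256543) = √3119949 = 3*√346661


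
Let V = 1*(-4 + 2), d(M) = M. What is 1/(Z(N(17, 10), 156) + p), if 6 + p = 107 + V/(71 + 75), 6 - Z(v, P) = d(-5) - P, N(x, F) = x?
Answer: 73/19563 ≈ 0.0037315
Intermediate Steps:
V = -2 (V = 1*(-2) = -2)
Z(v, P) = 11 + P (Z(v, P) = 6 - (-5 - P) = 6 + (5 + P) = 11 + P)
p = 7372/73 (p = -6 + (107 - 2/(71 + 75)) = -6 + (107 - 2/146) = -6 + (107 + (1/146)*(-2)) = -6 + (107 - 1/73) = -6 + 7810/73 = 7372/73 ≈ 100.99)
1/(Z(N(17, 10), 156) + p) = 1/((11 + 156) + 7372/73) = 1/(167 + 7372/73) = 1/(19563/73) = 73/19563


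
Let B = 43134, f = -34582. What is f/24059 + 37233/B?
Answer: -28374821/49417186 ≈ -0.57419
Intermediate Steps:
f/24059 + 37233/B = -34582/24059 + 37233/43134 = -34582*1/24059 + 37233*(1/43134) = -34582/24059 + 1773/2054 = -28374821/49417186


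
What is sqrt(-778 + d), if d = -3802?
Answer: 2*I*sqrt(1145) ≈ 67.676*I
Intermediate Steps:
sqrt(-778 + d) = sqrt(-778 - 3802) = sqrt(-4580) = 2*I*sqrt(1145)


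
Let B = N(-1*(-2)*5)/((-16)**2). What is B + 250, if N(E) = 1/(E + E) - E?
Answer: 1279801/5120 ≈ 249.96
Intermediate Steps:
N(E) = 1/(2*E) - E
B = -199/5120 (B = (1/(2*((-1*(-2)*5))) - (-1*(-2))*5)/((-16)**2) = (1/(2*((2*5))) - 2*5)/256 = ((1/2)/10 - 1*10)*(1/256) = ((1/2)*(1/10) - 10)*(1/256) = (1/20 - 10)*(1/256) = -199/20*1/256 = -199/5120 ≈ -0.038867)
B + 250 = -199/5120 + 250 = 1279801/5120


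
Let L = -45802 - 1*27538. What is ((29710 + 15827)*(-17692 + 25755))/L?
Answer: -367164831/73340 ≈ -5006.3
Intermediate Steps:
L = -73340 (L = -45802 - 27538 = -73340)
((29710 + 15827)*(-17692 + 25755))/L = ((29710 + 15827)*(-17692 + 25755))/(-73340) = (45537*8063)*(-1/73340) = 367164831*(-1/73340) = -367164831/73340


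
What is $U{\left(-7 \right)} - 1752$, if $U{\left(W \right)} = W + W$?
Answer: $-1766$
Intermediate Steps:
$U{\left(W \right)} = 2 W$
$U{\left(-7 \right)} - 1752 = 2 \left(-7\right) - 1752 = -14 - 1752 = -1766$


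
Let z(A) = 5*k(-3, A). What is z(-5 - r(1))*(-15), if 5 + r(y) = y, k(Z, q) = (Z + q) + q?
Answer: 375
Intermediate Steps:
k(Z, q) = Z + 2*q
r(y) = -5 + y
z(A) = -15 + 10*A (z(A) = 5*(-3 + 2*A) = -15 + 10*A)
z(-5 - r(1))*(-15) = (-15 + 10*(-5 - (-5 + 1)))*(-15) = (-15 + 10*(-5 - 1*(-4)))*(-15) = (-15 + 10*(-5 + 4))*(-15) = (-15 + 10*(-1))*(-15) = (-15 - 10)*(-15) = -25*(-15) = 375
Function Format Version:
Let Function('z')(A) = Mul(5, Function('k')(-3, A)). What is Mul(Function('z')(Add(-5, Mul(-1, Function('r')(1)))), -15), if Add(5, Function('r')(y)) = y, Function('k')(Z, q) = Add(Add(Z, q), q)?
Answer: 375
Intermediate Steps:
Function('k')(Z, q) = Add(Z, Mul(2, q))
Function('r')(y) = Add(-5, y)
Function('z')(A) = Add(-15, Mul(10, A)) (Function('z')(A) = Mul(5, Add(-3, Mul(2, A))) = Add(-15, Mul(10, A)))
Mul(Function('z')(Add(-5, Mul(-1, Function('r')(1)))), -15) = Mul(Add(-15, Mul(10, Add(-5, Mul(-1, Add(-5, 1))))), -15) = Mul(Add(-15, Mul(10, Add(-5, Mul(-1, -4)))), -15) = Mul(Add(-15, Mul(10, Add(-5, 4))), -15) = Mul(Add(-15, Mul(10, -1)), -15) = Mul(Add(-15, -10), -15) = Mul(-25, -15) = 375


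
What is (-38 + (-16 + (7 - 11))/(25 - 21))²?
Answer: 1849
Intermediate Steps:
(-38 + (-16 + (7 - 11))/(25 - 21))² = (-38 + (-16 - 4)/4)² = (-38 - 20*¼)² = (-38 - 5)² = (-43)² = 1849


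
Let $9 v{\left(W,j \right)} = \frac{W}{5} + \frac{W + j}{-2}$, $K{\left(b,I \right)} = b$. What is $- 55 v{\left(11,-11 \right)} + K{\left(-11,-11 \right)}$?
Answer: $- \frac{220}{9} \approx -24.444$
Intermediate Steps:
$v{\left(W,j \right)} = - \frac{j}{18} - \frac{W}{30}$ ($v{\left(W,j \right)} = \frac{\frac{W}{5} + \frac{W + j}{-2}}{9} = \frac{W \frac{1}{5} + \left(W + j\right) \left(- \frac{1}{2}\right)}{9} = \frac{\frac{W}{5} - \left(\frac{W}{2} + \frac{j}{2}\right)}{9} = \frac{- \frac{3 W}{10} - \frac{j}{2}}{9} = - \frac{j}{18} - \frac{W}{30}$)
$- 55 v{\left(11,-11 \right)} + K{\left(-11,-11 \right)} = - 55 \left(\left(- \frac{1}{18}\right) \left(-11\right) - \frac{11}{30}\right) - 11 = - 55 \left(\frac{11}{18} - \frac{11}{30}\right) - 11 = \left(-55\right) \frac{11}{45} - 11 = - \frac{121}{9} - 11 = - \frac{220}{9}$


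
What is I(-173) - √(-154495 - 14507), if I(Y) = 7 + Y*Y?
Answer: 29936 - 3*I*√18778 ≈ 29936.0 - 411.1*I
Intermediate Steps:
I(Y) = 7 + Y²
I(-173) - √(-154495 - 14507) = (7 + (-173)²) - √(-154495 - 14507) = (7 + 29929) - √(-169002) = 29936 - 3*I*√18778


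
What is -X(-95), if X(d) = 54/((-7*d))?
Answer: -54/665 ≈ -0.081203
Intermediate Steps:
X(d) = -54/(7*d) (X(d) = 54*(-1/(7*d)) = -54/(7*d))
-X(-95) = -(-54)/(7*(-95)) = -(-54)*(-1)/(7*95) = -1*54/665 = -54/665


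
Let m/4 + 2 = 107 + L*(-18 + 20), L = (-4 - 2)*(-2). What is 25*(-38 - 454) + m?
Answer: -11784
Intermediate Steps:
L = 12 (L = -6*(-2) = 12)
m = 516 (m = -8 + 4*(107 + 12*(-18 + 20)) = -8 + 4*(107 + 12*2) = -8 + 4*(107 + 24) = -8 + 4*131 = -8 + 524 = 516)
25*(-38 - 454) + m = 25*(-38 - 454) + 516 = 25*(-492) + 516 = -12300 + 516 = -11784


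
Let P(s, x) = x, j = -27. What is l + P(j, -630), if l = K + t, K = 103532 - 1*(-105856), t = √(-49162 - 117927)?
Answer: 208758 + I*√167089 ≈ 2.0876e+5 + 408.77*I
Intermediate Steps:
t = I*√167089 (t = √(-167089) = I*√167089 ≈ 408.77*I)
K = 209388 (K = 103532 + 105856 = 209388)
l = 209388 + I*√167089 ≈ 2.0939e+5 + 408.77*I
l + P(j, -630) = (209388 + I*√167089) - 630 = 208758 + I*√167089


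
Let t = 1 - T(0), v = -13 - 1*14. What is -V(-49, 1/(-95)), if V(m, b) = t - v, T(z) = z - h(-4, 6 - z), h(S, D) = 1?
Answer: -29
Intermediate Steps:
v = -27 (v = -13 - 14 = -27)
T(z) = -1 + z (T(z) = z - 1*1 = z - 1 = -1 + z)
t = 2 (t = 1 - (-1 + 0) = 1 - 1*(-1) = 1 + 1 = 2)
V(m, b) = 29 (V(m, b) = 2 - 1*(-27) = 2 + 27 = 29)
-V(-49, 1/(-95)) = -1*29 = -29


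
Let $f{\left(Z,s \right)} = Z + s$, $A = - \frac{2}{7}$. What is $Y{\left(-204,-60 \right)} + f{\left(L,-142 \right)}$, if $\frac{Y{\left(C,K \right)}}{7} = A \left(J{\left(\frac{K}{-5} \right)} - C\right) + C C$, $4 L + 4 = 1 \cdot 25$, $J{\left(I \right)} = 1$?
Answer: $\frac{1163061}{4} \approx 2.9077 \cdot 10^{5}$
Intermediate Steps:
$A = - \frac{2}{7}$ ($A = \left(-2\right) \frac{1}{7} = - \frac{2}{7} \approx -0.28571$)
$L = \frac{21}{4}$ ($L = -1 + \frac{1 \cdot 25}{4} = -1 + \frac{1}{4} \cdot 25 = -1 + \frac{25}{4} = \frac{21}{4} \approx 5.25$)
$Y{\left(C,K \right)} = -2 + 2 C + 7 C^{2}$ ($Y{\left(C,K \right)} = 7 \left(- \frac{2 \left(1 - C\right)}{7} + C C\right) = 7 \left(\left(- \frac{2}{7} + \frac{2 C}{7}\right) + C^{2}\right) = 7 \left(- \frac{2}{7} + C^{2} + \frac{2 C}{7}\right) = -2 + 2 C + 7 C^{2}$)
$Y{\left(-204,-60 \right)} + f{\left(L,-142 \right)} = \left(-2 + 2 \left(-204\right) + 7 \left(-204\right)^{2}\right) + \left(\frac{21}{4} - 142\right) = \left(-2 - 408 + 7 \cdot 41616\right) - \frac{547}{4} = \left(-2 - 408 + 291312\right) - \frac{547}{4} = 290902 - \frac{547}{4} = \frac{1163061}{4}$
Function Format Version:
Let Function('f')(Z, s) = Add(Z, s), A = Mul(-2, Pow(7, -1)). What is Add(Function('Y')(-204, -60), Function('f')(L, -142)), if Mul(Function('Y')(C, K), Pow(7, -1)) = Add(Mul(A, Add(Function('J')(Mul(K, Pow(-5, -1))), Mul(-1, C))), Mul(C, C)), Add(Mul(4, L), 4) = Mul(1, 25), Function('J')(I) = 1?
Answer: Rational(1163061, 4) ≈ 2.9077e+5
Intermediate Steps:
A = Rational(-2, 7) (A = Mul(-2, Rational(1, 7)) = Rational(-2, 7) ≈ -0.28571)
L = Rational(21, 4) (L = Add(-1, Mul(Rational(1, 4), Mul(1, 25))) = Add(-1, Mul(Rational(1, 4), 25)) = Add(-1, Rational(25, 4)) = Rational(21, 4) ≈ 5.2500)
Function('Y')(C, K) = Add(-2, Mul(2, C), Mul(7, Pow(C, 2))) (Function('Y')(C, K) = Mul(7, Add(Mul(Rational(-2, 7), Add(1, Mul(-1, C))), Mul(C, C))) = Mul(7, Add(Add(Rational(-2, 7), Mul(Rational(2, 7), C)), Pow(C, 2))) = Mul(7, Add(Rational(-2, 7), Pow(C, 2), Mul(Rational(2, 7), C))) = Add(-2, Mul(2, C), Mul(7, Pow(C, 2))))
Add(Function('Y')(-204, -60), Function('f')(L, -142)) = Add(Add(-2, Mul(2, -204), Mul(7, Pow(-204, 2))), Add(Rational(21, 4), -142)) = Add(Add(-2, -408, Mul(7, 41616)), Rational(-547, 4)) = Add(Add(-2, -408, 291312), Rational(-547, 4)) = Add(290902, Rational(-547, 4)) = Rational(1163061, 4)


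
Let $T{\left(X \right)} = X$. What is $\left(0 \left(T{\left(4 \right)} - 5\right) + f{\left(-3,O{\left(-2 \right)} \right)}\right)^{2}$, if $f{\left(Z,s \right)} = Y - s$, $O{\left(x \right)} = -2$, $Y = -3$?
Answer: $1$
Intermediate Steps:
$f{\left(Z,s \right)} = -3 - s$
$\left(0 \left(T{\left(4 \right)} - 5\right) + f{\left(-3,O{\left(-2 \right)} \right)}\right)^{2} = \left(0 \left(4 - 5\right) - 1\right)^{2} = \left(0 \left(-1\right) + \left(-3 + 2\right)\right)^{2} = \left(0 - 1\right)^{2} = \left(-1\right)^{2} = 1$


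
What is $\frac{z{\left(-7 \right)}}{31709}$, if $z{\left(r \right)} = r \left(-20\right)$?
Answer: $\frac{140}{31709} \approx 0.0044151$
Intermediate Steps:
$z{\left(r \right)} = - 20 r$
$\frac{z{\left(-7 \right)}}{31709} = \frac{\left(-20\right) \left(-7\right)}{31709} = 140 \cdot \frac{1}{31709} = \frac{140}{31709}$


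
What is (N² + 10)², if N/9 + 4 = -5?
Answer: 43178041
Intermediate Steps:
N = -81 (N = -36 + 9*(-5) = -36 - 45 = -81)
(N² + 10)² = ((-81)² + 10)² = (6561 + 10)² = 6571² = 43178041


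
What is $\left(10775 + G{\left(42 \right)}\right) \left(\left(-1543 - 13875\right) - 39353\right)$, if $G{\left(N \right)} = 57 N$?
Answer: $-721279299$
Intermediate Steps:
$\left(10775 + G{\left(42 \right)}\right) \left(\left(-1543 - 13875\right) - 39353\right) = \left(10775 + 57 \cdot 42\right) \left(\left(-1543 - 13875\right) - 39353\right) = \left(10775 + 2394\right) \left(\left(-1543 - 13875\right) - 39353\right) = 13169 \left(-15418 - 39353\right) = 13169 \left(-54771\right) = -721279299$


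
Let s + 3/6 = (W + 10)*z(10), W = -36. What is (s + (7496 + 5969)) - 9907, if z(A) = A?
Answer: 6595/2 ≈ 3297.5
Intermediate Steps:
s = -521/2 (s = -1/2 + (-36 + 10)*10 = -1/2 - 26*10 = -1/2 - 260 = -521/2 ≈ -260.50)
(s + (7496 + 5969)) - 9907 = (-521/2 + (7496 + 5969)) - 9907 = (-521/2 + 13465) - 9907 = 26409/2 - 9907 = 6595/2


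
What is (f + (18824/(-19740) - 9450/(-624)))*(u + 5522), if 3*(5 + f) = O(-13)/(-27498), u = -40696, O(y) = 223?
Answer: -1140252640763123/3528268380 ≈ -3.2318e+5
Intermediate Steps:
f = -412693/82494 (f = -5 + (223/(-27498))/3 = -5 + (223*(-1/27498))/3 = -5 + (⅓)*(-223/27498) = -5 - 223/82494 = -412693/82494 ≈ -5.0027)
(f + (18824/(-19740) - 9450/(-624)))*(u + 5522) = (-412693/82494 + (18824/(-19740) - 9450/(-624)))*(-40696 + 5522) = (-412693/82494 + (18824*(-1/19740) - 9450*(-1/624)))*(-35174) = (-412693/82494 + (-4706/4935 + 1575/104))*(-35174) = (-412693/82494 + 7283201/513240)*(-35174) = (64834971329/7056536760)*(-35174) = -1140252640763123/3528268380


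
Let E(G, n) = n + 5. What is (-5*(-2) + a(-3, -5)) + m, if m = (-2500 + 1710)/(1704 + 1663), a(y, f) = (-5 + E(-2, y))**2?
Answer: 63183/3367 ≈ 18.765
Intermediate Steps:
E(G, n) = 5 + n
a(y, f) = y**2 (a(y, f) = (-5 + (5 + y))**2 = y**2)
m = -790/3367 ≈ -0.23463
(-5*(-2) + a(-3, -5)) + m = (-5*(-2) + (-3)**2) - 790/3367 = (10 + 9) - 790/3367 = 19 - 790/3367 = 63183/3367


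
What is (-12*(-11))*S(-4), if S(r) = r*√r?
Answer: -1056*I ≈ -1056.0*I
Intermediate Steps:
S(r) = r^(3/2)
(-12*(-11))*S(-4) = (-12*(-11))*(-4)^(3/2) = 132*(-8*I) = -1056*I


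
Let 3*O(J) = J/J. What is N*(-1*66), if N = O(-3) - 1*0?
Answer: -22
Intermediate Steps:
O(J) = ⅓ (O(J) = (J/J)/3 = (⅓)*1 = ⅓)
N = ⅓ (N = ⅓ - 1*0 = ⅓ + 0 = ⅓ ≈ 0.33333)
N*(-1*66) = (-1*66)/3 = (⅓)*(-66) = -22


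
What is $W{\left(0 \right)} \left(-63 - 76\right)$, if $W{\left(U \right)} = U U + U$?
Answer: $0$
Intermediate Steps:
$W{\left(U \right)} = U + U^{2}$ ($W{\left(U \right)} = U^{2} + U = U + U^{2}$)
$W{\left(0 \right)} \left(-63 - 76\right) = 0 \left(1 + 0\right) \left(-63 - 76\right) = 0 \cdot 1 \left(-139\right) = 0 \left(-139\right) = 0$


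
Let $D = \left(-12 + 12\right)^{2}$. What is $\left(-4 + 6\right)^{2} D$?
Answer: $0$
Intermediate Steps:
$D = 0$ ($D = 0^{2} = 0$)
$\left(-4 + 6\right)^{2} D = \left(-4 + 6\right)^{2} \cdot 0 = 2^{2} \cdot 0 = 4 \cdot 0 = 0$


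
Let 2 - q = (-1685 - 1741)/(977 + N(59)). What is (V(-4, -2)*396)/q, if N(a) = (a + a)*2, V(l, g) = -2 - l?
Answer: 21834/133 ≈ 164.17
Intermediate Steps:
N(a) = 4*a (N(a) = (2*a)*2 = 4*a)
q = 5852/1213 (q = 2 - (-1685 - 1741)/(977 + 4*59) = 2 - (-3426)/(977 + 236) = 2 - (-3426)/1213 = 2 - 1*(-3426/1213) = 2 + 3426/1213 = 5852/1213 ≈ 4.8244)
(V(-4, -2)*396)/q = ((-2 - 1*(-4))*396)/(5852/1213) = ((-2 + 4)*396)*(1213/5852) = (2*396)*(1213/5852) = 792*(1213/5852) = 21834/133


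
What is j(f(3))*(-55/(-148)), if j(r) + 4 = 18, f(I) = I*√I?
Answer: 385/74 ≈ 5.2027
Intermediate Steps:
f(I) = I^(3/2)
j(r) = 14 (j(r) = -4 + 18 = 14)
j(f(3))*(-55/(-148)) = 14*(-55/(-148)) = 14*(-55*(-1/148)) = 14*(55/148) = 385/74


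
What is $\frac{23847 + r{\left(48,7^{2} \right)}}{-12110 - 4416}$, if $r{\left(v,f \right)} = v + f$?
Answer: $- \frac{11972}{8263} \approx -1.4489$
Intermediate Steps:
$r{\left(v,f \right)} = f + v$
$\frac{23847 + r{\left(48,7^{2} \right)}}{-12110 - 4416} = \frac{23847 + \left(7^{2} + 48\right)}{-12110 - 4416} = \frac{23847 + \left(49 + 48\right)}{-16526} = \left(23847 + 97\right) \left(- \frac{1}{16526}\right) = 23944 \left(- \frac{1}{16526}\right) = - \frac{11972}{8263}$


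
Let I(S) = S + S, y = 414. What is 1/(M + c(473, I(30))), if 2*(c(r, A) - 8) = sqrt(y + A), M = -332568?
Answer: -665120/221192306963 - sqrt(474)/221192306963 ≈ -3.0071e-6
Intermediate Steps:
I(S) = 2*S
c(r, A) = 8 + sqrt(414 + A)/2
1/(M + c(473, I(30))) = 1/(-332568 + (8 + sqrt(414 + 2*30)/2)) = 1/(-332568 + (8 + sqrt(414 + 60)/2)) = 1/(-332568 + (8 + sqrt(474)/2)) = 1/(-332560 + sqrt(474)/2)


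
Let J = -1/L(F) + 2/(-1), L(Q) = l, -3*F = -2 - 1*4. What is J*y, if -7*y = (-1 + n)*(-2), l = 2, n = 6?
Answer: -25/7 ≈ -3.5714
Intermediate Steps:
F = 2 (F = -(-2 - 1*4)/3 = -(-2 - 4)/3 = -⅓*(-6) = 2)
L(Q) = 2
y = 10/7 (y = -(-1 + 6)*(-2)/7 = -5*(-2)/7 = -⅐*(-10) = 10/7 ≈ 1.4286)
J = -5/2 (J = -1/2 + 2/(-1) = -1*½ + 2*(-1) = -½ - 2 = -5/2 ≈ -2.5000)
J*y = -5/2*10/7 = -25/7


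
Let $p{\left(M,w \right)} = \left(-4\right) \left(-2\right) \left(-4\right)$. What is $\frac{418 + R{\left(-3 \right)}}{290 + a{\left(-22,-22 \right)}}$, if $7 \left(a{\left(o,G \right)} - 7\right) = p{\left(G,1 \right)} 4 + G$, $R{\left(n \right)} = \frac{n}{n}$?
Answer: $\frac{2933}{1929} \approx 1.5205$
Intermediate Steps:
$R{\left(n \right)} = 1$
$p{\left(M,w \right)} = -32$ ($p{\left(M,w \right)} = 8 \left(-4\right) = -32$)
$a{\left(o,G \right)} = - \frac{79}{7} + \frac{G}{7}$ ($a{\left(o,G \right)} = 7 + \frac{\left(-32\right) 4 + G}{7} = 7 + \frac{-128 + G}{7} = 7 + \left(- \frac{128}{7} + \frac{G}{7}\right) = - \frac{79}{7} + \frac{G}{7}$)
$\frac{418 + R{\left(-3 \right)}}{290 + a{\left(-22,-22 \right)}} = \frac{418 + 1}{290 + \left(- \frac{79}{7} + \frac{1}{7} \left(-22\right)\right)} = \frac{419}{290 - \frac{101}{7}} = \frac{419}{\frac{1929}{7}} = 419 \cdot \frac{7}{1929} = \frac{2933}{1929}$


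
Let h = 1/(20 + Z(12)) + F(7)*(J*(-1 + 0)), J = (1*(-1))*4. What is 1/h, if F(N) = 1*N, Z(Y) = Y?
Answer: 32/897 ≈ 0.035674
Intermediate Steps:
F(N) = N
J = -4 (J = -1*4 = -4)
h = 897/32 (h = 1/(20 + 12) + 7*(-4*(-1 + 0)) = 1/32 + 7*(-4*(-1)) = 1/32 + 7*4 = 1/32 + 28 = 897/32 ≈ 28.031)
1/h = 1/(897/32) = 32/897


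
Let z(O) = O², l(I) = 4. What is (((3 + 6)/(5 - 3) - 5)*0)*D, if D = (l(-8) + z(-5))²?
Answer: 0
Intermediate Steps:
D = 841 (D = (4 + (-5)²)² = (4 + 25)² = 29² = 841)
(((3 + 6)/(5 - 3) - 5)*0)*D = (((3 + 6)/(5 - 3) - 5)*0)*841 = ((9/2 - 5)*0)*841 = -½*0*841 = 0*841 = 0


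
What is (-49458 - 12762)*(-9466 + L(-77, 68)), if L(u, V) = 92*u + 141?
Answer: 1020967980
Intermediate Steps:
L(u, V) = 141 + 92*u
(-49458 - 12762)*(-9466 + L(-77, 68)) = (-49458 - 12762)*(-9466 + (141 + 92*(-77))) = -62220*(-9466 + (141 - 7084)) = -62220*(-9466 - 6943) = -62220*(-16409) = 1020967980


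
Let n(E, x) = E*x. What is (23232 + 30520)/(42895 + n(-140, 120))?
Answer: 53752/26095 ≈ 2.0599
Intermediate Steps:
(23232 + 30520)/(42895 + n(-140, 120)) = (23232 + 30520)/(42895 - 140*120) = 53752/(42895 - 16800) = 53752/26095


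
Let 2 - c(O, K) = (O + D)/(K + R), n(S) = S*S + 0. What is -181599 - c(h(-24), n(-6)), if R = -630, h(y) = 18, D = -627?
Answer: -35956795/198 ≈ -1.8160e+5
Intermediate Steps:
n(S) = S² (n(S) = S² + 0 = S²)
c(O, K) = 2 - (-627 + O)/(-630 + K) (c(O, K) = 2 - (O - 627)/(K - 630) = 2 - (-627 + O)/(-630 + K))
-181599 - c(h(-24), n(-6)) = -181599 - (-633 - 1*18 + 2*(-6)²)/(-630 + (-6)²) = -181599 - (-633 - 18 + 2*36)/(-630 + 36) = -181599 - (-633 - 18 + 72)/(-594) = -181599 - (-1)*(-579)/594 = -181599 - 1*193/198 = -181599 - 193/198 = -35956795/198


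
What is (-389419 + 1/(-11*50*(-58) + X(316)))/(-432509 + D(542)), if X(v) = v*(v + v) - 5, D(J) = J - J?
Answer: 90192166332/100172111963 ≈ 0.90037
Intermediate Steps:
D(J) = 0
X(v) = -5 + 2*v² (X(v) = v*(2*v) - 5 = 2*v² - 5 = -5 + 2*v²)
(-389419 + 1/(-11*50*(-58) + X(316)))/(-432509 + D(542)) = (-389419 + 1/(-11*50*(-58) + (-5 + 2*316²)))/(-432509 + 0) = (-389419 + 1/(-550*(-58) + (-5 + 2*99856)))/(-432509) = (-389419 + 1/(31900 + (-5 + 199712)))*(-1/432509) = (-389419 + 1/(31900 + 199707))*(-1/432509) = (-389419 + 1/231607)*(-1/432509) = -90192166332/231607*(-1/432509) = 90192166332/100172111963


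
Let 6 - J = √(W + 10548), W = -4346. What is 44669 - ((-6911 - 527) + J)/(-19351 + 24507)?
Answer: 57580199/1289 + √6202/5156 ≈ 44670.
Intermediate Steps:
J = 6 - √6202 (J = 6 - √(-4346 + 10548) = 6 - √6202 ≈ -72.753)
44669 - ((-6911 - 527) + J)/(-19351 + 24507) = 44669 - ((-6911 - 527) + (6 - √6202))/(-19351 + 24507) = 44669 - (-7438 + (6 - √6202))/5156 = 44669 - (-7432 - √6202)/5156 = 44669 - (-1858/1289 - √6202/5156) = 44669 + (1858/1289 + √6202/5156) = 57580199/1289 + √6202/5156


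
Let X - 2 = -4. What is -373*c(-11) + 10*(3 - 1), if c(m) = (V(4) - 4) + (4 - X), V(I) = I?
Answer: -2218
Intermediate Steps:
X = -2 (X = 2 - 4 = -2)
c(m) = 6 (c(m) = (4 - 4) + (4 - 1*(-2)) = 0 + (4 + 2) = 0 + 6 = 6)
-373*c(-11) + 10*(3 - 1) = -373*6 + 10*(3 - 1) = -2238 + 10*2 = -2238 + 20 = -2218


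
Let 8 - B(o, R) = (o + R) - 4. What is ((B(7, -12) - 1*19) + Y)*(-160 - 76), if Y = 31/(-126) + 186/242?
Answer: 2657950/7623 ≈ 348.67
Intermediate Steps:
B(o, R) = 12 - R - o (B(o, R) = 8 - ((o + R) - 4) = 8 - ((R + o) - 4) = 8 - (-4 + R + o) = 8 + (4 - R - o) = 12 - R - o)
Y = 7967/15246 (Y = 31*(-1/126) + 186*(1/242) = -31/126 + 93/121 = 7967/15246 ≈ 0.52256)
((B(7, -12) - 1*19) + Y)*(-160 - 76) = (((12 - 1*(-12) - 1*7) - 1*19) + 7967/15246)*(-160 - 76) = (((12 + 12 - 7) - 19) + 7967/15246)*(-236) = ((17 - 19) + 7967/15246)*(-236) = (-2 + 7967/15246)*(-236) = -22525/15246*(-236) = 2657950/7623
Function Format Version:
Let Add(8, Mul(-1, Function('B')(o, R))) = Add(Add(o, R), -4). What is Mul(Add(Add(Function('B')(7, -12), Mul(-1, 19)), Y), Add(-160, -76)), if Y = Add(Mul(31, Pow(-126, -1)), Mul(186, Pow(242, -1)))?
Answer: Rational(2657950, 7623) ≈ 348.67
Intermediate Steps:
Function('B')(o, R) = Add(12, Mul(-1, R), Mul(-1, o)) (Function('B')(o, R) = Add(8, Mul(-1, Add(Add(o, R), -4))) = Add(8, Mul(-1, Add(Add(R, o), -4))) = Add(8, Mul(-1, Add(-4, R, o))) = Add(8, Add(4, Mul(-1, R), Mul(-1, o))) = Add(12, Mul(-1, R), Mul(-1, o)))
Y = Rational(7967, 15246) (Y = Add(Mul(31, Rational(-1, 126)), Mul(186, Rational(1, 242))) = Add(Rational(-31, 126), Rational(93, 121)) = Rational(7967, 15246) ≈ 0.52256)
Mul(Add(Add(Function('B')(7, -12), Mul(-1, 19)), Y), Add(-160, -76)) = Mul(Add(Add(Add(12, Mul(-1, -12), Mul(-1, 7)), Mul(-1, 19)), Rational(7967, 15246)), Add(-160, -76)) = Mul(Add(Add(Add(12, 12, -7), -19), Rational(7967, 15246)), -236) = Mul(Add(Add(17, -19), Rational(7967, 15246)), -236) = Mul(Add(-2, Rational(7967, 15246)), -236) = Mul(Rational(-22525, 15246), -236) = Rational(2657950, 7623)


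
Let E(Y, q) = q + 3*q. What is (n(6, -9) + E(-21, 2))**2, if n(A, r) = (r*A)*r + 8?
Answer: 252004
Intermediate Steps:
E(Y, q) = 4*q
n(A, r) = 8 + A*r**2 (n(A, r) = (A*r)*r + 8 = A*r**2 + 8 = 8 + A*r**2)
(n(6, -9) + E(-21, 2))**2 = ((8 + 6*(-9)**2) + 4*2)**2 = ((8 + 6*81) + 8)**2 = ((8 + 486) + 8)**2 = (494 + 8)**2 = 502**2 = 252004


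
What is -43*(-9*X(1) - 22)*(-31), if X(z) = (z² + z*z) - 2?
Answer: -29326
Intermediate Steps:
X(z) = -2 + 2*z² (X(z) = (z² + z²) - 2 = 2*z² - 2 = -2 + 2*z²)
-43*(-9*X(1) - 22)*(-31) = -43*(-9*(-2 + 2*1²) - 22)*(-31) = -43*(-9*(-2 + 2*1) - 22)*(-31) = -43*(-9*(-2 + 2) - 22)*(-31) = -43*(-9*0 - 22)*(-31) = -43*(0 - 22)*(-31) = -43*(-22)*(-31) = 946*(-31) = -29326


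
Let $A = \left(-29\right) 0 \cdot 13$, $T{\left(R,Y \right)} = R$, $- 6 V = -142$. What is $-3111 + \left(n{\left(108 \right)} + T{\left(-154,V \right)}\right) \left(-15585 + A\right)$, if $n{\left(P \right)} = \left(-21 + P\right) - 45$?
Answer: $1742409$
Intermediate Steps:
$V = \frac{71}{3}$ ($V = \left(- \frac{1}{6}\right) \left(-142\right) = \frac{71}{3} \approx 23.667$)
$n{\left(P \right)} = -66 + P$
$A = 0$ ($A = 0 \cdot 13 = 0$)
$-3111 + \left(n{\left(108 \right)} + T{\left(-154,V \right)}\right) \left(-15585 + A\right) = -3111 + \left(\left(-66 + 108\right) - 154\right) \left(-15585 + 0\right) = -3111 + \left(42 - 154\right) \left(-15585\right) = -3111 - -1745520 = -3111 + 1745520 = 1742409$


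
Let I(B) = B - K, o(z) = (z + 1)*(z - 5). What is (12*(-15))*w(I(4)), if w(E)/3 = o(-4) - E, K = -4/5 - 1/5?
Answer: -11880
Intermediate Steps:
o(z) = (1 + z)*(-5 + z)
K = -1 (K = -4*⅕ - 1*⅕ = -⅘ - ⅕ = -1)
I(B) = 1 + B (I(B) = B - 1*(-1) = B + 1 = 1 + B)
w(E) = 81 - 3*E (w(E) = 3*((-5 + (-4)² - 4*(-4)) - E) = 3*((-5 + 16 + 16) - E) = 3*(27 - E) = 81 - 3*E)
(12*(-15))*w(I(4)) = (12*(-15))*(81 - 3*(1 + 4)) = -180*(81 - 3*5) = -180*(81 - 15) = -180*66 = -11880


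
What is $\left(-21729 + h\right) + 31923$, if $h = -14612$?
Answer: $-4418$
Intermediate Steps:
$\left(-21729 + h\right) + 31923 = \left(-21729 - 14612\right) + 31923 = -36341 + 31923 = -4418$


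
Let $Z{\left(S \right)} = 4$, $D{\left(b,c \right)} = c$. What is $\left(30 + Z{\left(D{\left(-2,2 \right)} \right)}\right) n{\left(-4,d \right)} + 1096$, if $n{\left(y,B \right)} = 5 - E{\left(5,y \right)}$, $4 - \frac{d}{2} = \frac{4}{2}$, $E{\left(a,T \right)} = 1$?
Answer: $1232$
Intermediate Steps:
$d = 4$ ($d = 8 - 2 \cdot \frac{4}{2} = 8 - 2 \cdot 4 \cdot \frac{1}{2} = 8 - 4 = 4$)
$n{\left(y,B \right)} = 4$ ($n{\left(y,B \right)} = 5 - 1 = 4$)
$\left(30 + Z{\left(D{\left(-2,2 \right)} \right)}\right) n{\left(-4,d \right)} + 1096 = \left(30 + 4\right) 4 + 1096 = 34 \cdot 4 + 1096 = 136 + 1096 = 1232$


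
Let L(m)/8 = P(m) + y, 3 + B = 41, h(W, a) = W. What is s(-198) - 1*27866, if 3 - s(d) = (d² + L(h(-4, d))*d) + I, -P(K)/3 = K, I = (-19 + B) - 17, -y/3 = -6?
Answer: -19549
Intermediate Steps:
y = 18 (y = -3*(-6) = 18)
B = 38 (B = -3 + 41 = 38)
I = 2 (I = (-19 + 38) - 17 = 19 - 17 = 2)
P(K) = -3*K
L(m) = 144 - 24*m (L(m) = 8*(-3*m + 18) = 8*(18 - 3*m) = 144 - 24*m)
s(d) = 1 - d² - 240*d (s(d) = 3 - ((d² + (144 - 24*(-4))*d) + 2) = 3 - ((d² + (144 + 96)*d) + 2) = 3 - ((d² + 240*d) + 2) = 3 - (2 + d² + 240*d) = 3 + (-2 - d² - 240*d) = 1 - d² - 240*d)
s(-198) - 1*27866 = (1 - 1*(-198)² - 240*(-198)) - 1*27866 = (1 - 1*39204 + 47520) - 27866 = (1 - 39204 + 47520) - 27866 = 8317 - 27866 = -19549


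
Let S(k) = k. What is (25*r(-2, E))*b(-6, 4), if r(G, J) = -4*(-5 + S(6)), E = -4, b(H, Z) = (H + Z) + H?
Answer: 800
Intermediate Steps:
b(H, Z) = Z + 2*H
r(G, J) = -4 (r(G, J) = -4*(-5 + 6) = -4*1 = -4)
(25*r(-2, E))*b(-6, 4) = (25*(-4))*(4 + 2*(-6)) = -100*(4 - 12) = -100*(-8) = 800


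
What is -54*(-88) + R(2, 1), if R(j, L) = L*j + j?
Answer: 4756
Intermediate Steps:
R(j, L) = j + L*j
-54*(-88) + R(2, 1) = -54*(-88) + 2*(1 + 1) = 4752 + 2*2 = 4752 + 4 = 4756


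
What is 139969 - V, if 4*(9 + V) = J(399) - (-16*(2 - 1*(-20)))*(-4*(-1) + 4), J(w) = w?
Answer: 556697/4 ≈ 1.3917e+5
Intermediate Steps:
V = 3179/4 (V = -9 + (399 - (-16*(2 - 1*(-20)))*(-4*(-1) + 4))/4 = -9 + (399 - (-16*(2 + 20))*(4 + 4))/4 = -9 + (399 - (-16*22)*8)/4 = -9 + (399 - (-352)*8)/4 = -9 + (399 - 1*(-2816))/4 = -9 + (399 + 2816)/4 = -9 + (1/4)*3215 = -9 + 3215/4 = 3179/4 ≈ 794.75)
139969 - V = 139969 - 1*3179/4 = 139969 - 3179/4 = 556697/4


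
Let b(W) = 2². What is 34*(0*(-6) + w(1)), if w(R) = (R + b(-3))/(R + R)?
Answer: 85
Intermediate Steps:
b(W) = 4
w(R) = (4 + R)/(2*R) (w(R) = (R + 4)/(R + R) = (4 + R)/((2*R)) = (4 + R)*(1/(2*R)) = (4 + R)/(2*R))
34*(0*(-6) + w(1)) = 34*(0*(-6) + (½)*(4 + 1)/1) = 34*(0 + (½)*1*5) = 34*(0 + 5/2) = 34*(5/2) = 85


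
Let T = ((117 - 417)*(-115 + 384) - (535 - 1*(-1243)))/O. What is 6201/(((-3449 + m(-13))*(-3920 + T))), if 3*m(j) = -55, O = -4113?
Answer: 76514139/166853093764 ≈ 0.00045857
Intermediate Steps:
m(j) = -55/3 (m(j) = (⅓)*(-55) = -55/3)
T = 82478/4113 (T = ((117 - 417)*(-115 + 384) - (535 - 1*(-1243)))/(-4113) = (-300*269 - (535 + 1243))*(-1/4113) = (-80700 - 1*1778)*(-1/4113) = (-80700 - 1778)*(-1/4113) = -82478*(-1/4113) = 82478/4113 ≈ 20.053)
6201/(((-3449 + m(-13))*(-3920 + T))) = 6201/(((-3449 - 55/3)*(-3920 + 82478/4113))) = 6201/((-10402/3*(-16040482/4113))) = 6201/(166853093764/12339) = 6201*(12339/166853093764) = 76514139/166853093764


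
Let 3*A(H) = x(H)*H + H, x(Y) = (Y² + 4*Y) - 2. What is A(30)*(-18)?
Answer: -183420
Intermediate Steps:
x(Y) = -2 + Y² + 4*Y
A(H) = H/3 + H*(-2 + H² + 4*H)/3 (A(H) = ((-2 + H² + 4*H)*H + H)/3 = (H*(-2 + H² + 4*H) + H)/3 = (H + H*(-2 + H² + 4*H))/3 = H/3 + H*(-2 + H² + 4*H)/3)
A(30)*(-18) = ((⅓)*30*(-1 + 30² + 4*30))*(-18) = ((⅓)*30*(-1 + 900 + 120))*(-18) = ((⅓)*30*1019)*(-18) = 10190*(-18) = -183420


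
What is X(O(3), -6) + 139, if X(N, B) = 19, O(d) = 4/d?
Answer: 158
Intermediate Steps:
X(O(3), -6) + 139 = 19 + 139 = 158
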